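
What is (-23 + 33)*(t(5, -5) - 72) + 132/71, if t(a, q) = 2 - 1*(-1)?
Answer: -48858/71 ≈ -688.14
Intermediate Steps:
t(a, q) = 3 (t(a, q) = 2 + 1 = 3)
(-23 + 33)*(t(5, -5) - 72) + 132/71 = (-23 + 33)*(3 - 72) + 132/71 = 10*(-69) + (1/71)*132 = -690 + 132/71 = -48858/71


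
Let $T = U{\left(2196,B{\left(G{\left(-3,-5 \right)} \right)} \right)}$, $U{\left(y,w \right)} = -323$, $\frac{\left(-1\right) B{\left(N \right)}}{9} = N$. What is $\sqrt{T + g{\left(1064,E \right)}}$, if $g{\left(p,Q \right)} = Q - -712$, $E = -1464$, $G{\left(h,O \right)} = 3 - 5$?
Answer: $5 i \sqrt{43} \approx 32.787 i$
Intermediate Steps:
$G{\left(h,O \right)} = -2$ ($G{\left(h,O \right)} = 3 - 5 = -2$)
$B{\left(N \right)} = - 9 N$
$g{\left(p,Q \right)} = 712 + Q$ ($g{\left(p,Q \right)} = Q + 712 = 712 + Q$)
$T = -323$
$\sqrt{T + g{\left(1064,E \right)}} = \sqrt{-323 + \left(712 - 1464\right)} = \sqrt{-323 - 752} = \sqrt{-1075} = 5 i \sqrt{43}$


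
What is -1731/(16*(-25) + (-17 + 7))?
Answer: 1731/410 ≈ 4.2220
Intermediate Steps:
-1731/(16*(-25) + (-17 + 7)) = -1731/(-400 - 10) = -1731/(-410) = -1731*(-1/410) = 1731/410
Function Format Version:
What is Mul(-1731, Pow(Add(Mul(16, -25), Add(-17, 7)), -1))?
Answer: Rational(1731, 410) ≈ 4.2220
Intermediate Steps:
Mul(-1731, Pow(Add(Mul(16, -25), Add(-17, 7)), -1)) = Mul(-1731, Pow(Add(-400, -10), -1)) = Mul(-1731, Pow(-410, -1)) = Mul(-1731, Rational(-1, 410)) = Rational(1731, 410)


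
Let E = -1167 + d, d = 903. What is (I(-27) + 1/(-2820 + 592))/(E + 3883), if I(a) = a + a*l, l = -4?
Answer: 25781/1151876 ≈ 0.022382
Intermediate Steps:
I(a) = -3*a (I(a) = a + a*(-4) = a - 4*a = -3*a)
E = -264 (E = -1167 + 903 = -264)
(I(-27) + 1/(-2820 + 592))/(E + 3883) = (-3*(-27) + 1/(-2820 + 592))/(-264 + 3883) = (81 + 1/(-2228))/3619 = (81 - 1/2228)*(1/3619) = (180467/2228)*(1/3619) = 25781/1151876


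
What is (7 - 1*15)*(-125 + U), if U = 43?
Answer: 656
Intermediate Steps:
(7 - 1*15)*(-125 + U) = (7 - 1*15)*(-125 + 43) = (7 - 15)*(-82) = -8*(-82) = 656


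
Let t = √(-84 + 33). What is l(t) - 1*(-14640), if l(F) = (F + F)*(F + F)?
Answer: 14436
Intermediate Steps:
t = I*√51 (t = √(-51) = I*√51 ≈ 7.1414*I)
l(F) = 4*F² (l(F) = (2*F)*(2*F) = 4*F²)
l(t) - 1*(-14640) = 4*(I*√51)² - 1*(-14640) = 4*(-51) + 14640 = -204 + 14640 = 14436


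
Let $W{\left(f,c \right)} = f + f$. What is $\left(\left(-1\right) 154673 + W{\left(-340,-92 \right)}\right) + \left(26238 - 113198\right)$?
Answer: $-242313$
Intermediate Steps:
$W{\left(f,c \right)} = 2 f$
$\left(\left(-1\right) 154673 + W{\left(-340,-92 \right)}\right) + \left(26238 - 113198\right) = \left(\left(-1\right) 154673 + 2 \left(-340\right)\right) + \left(26238 - 113198\right) = \left(-154673 - 680\right) + \left(26238 - 113198\right) = -155353 - 86960 = -242313$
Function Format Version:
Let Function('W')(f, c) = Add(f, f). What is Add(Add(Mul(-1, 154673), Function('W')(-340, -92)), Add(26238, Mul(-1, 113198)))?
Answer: -242313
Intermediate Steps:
Function('W')(f, c) = Mul(2, f)
Add(Add(Mul(-1, 154673), Function('W')(-340, -92)), Add(26238, Mul(-1, 113198))) = Add(Add(Mul(-1, 154673), Mul(2, -340)), Add(26238, Mul(-1, 113198))) = Add(Add(-154673, -680), Add(26238, -113198)) = Add(-155353, -86960) = -242313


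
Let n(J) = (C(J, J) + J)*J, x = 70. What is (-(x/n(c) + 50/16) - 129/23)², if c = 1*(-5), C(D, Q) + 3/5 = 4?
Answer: 10349089/33856 ≈ 305.68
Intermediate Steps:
C(D, Q) = 17/5 (C(D, Q) = -⅗ + 4 = 17/5)
c = -5
n(J) = J*(17/5 + J) (n(J) = (17/5 + J)*J = J*(17/5 + J))
(-(x/n(c) + 50/16) - 129/23)² = (-(70/(((⅕)*(-5)*(17 + 5*(-5)))) + 50/16) - 129/23)² = (-(70/(((⅕)*(-5)*(17 - 25))) + 50*(1/16)) - 129*1/23)² = (-(70/(((⅕)*(-5)*(-8))) + 25/8) - 129/23)² = (-(70/8 + 25/8) - 129/23)² = (-(70*(⅛) + 25/8) - 129/23)² = (-(35/4 + 25/8) - 129/23)² = (-1*95/8 - 129/23)² = (-95/8 - 129/23)² = (-3217/184)² = 10349089/33856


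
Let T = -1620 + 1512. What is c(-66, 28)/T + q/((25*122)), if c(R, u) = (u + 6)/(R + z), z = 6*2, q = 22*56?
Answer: 1822181/4446900 ≈ 0.40976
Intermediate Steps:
q = 1232
T = -108
z = 12
c(R, u) = (6 + u)/(12 + R) (c(R, u) = (u + 6)/(R + 12) = (6 + u)/(12 + R))
c(-66, 28)/T + q/((25*122)) = ((6 + 28)/(12 - 66))/(-108) + 1232/((25*122)) = (34/(-54))*(-1/108) + 1232/3050 = -1/54*34*(-1/108) + 1232*(1/3050) = -17/27*(-1/108) + 616/1525 = 17/2916 + 616/1525 = 1822181/4446900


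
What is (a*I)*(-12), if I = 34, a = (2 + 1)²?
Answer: -3672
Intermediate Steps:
a = 9 (a = 3² = 9)
(a*I)*(-12) = (9*34)*(-12) = 306*(-12) = -3672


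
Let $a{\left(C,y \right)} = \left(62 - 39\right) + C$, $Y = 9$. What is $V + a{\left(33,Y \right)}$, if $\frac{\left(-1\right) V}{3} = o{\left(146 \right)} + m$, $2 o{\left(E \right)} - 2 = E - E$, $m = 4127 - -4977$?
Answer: $-27259$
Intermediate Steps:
$m = 9104$ ($m = 4127 + 4977 = 9104$)
$o{\left(E \right)} = 1$ ($o{\left(E \right)} = 1 + \frac{E - E}{2} = 1 + \frac{1}{2} \cdot 0 = 1 + 0 = 1$)
$a{\left(C,y \right)} = 23 + C$
$V = -27315$ ($V = - 3 \left(1 + 9104\right) = \left(-3\right) 9105 = -27315$)
$V + a{\left(33,Y \right)} = -27315 + \left(23 + 33\right) = -27315 + 56 = -27259$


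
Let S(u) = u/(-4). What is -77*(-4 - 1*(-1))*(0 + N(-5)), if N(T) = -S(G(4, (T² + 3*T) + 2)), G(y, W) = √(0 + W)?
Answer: 231*√3/2 ≈ 200.05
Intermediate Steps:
G(y, W) = √W
S(u) = -u/4 (S(u) = u*(-¼) = -u/4)
N(T) = √(2 + T² + 3*T)/4 (N(T) = -(-1)*√((T² + 3*T) + 2)/4 = -(-1)*√(2 + T² + 3*T)/4 = √(2 + T² + 3*T)/4)
-77*(-4 - 1*(-1))*(0 + N(-5)) = -77*(-4 - 1*(-1))*(0 + √(2 + (-5)² + 3*(-5))/4) = -77*(-4 + 1)*(0 + √(2 + 25 - 15)/4) = -(-231)*(0 + √12/4) = -(-231)*(0 + (2*√3)/4) = -(-231)*(0 + √3/2) = -(-231)*√3/2 = 231*√3/2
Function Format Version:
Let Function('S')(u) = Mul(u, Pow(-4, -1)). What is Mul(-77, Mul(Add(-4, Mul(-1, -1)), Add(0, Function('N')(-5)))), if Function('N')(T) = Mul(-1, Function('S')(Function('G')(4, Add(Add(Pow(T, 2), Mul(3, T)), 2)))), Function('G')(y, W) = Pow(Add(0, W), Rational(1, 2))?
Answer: Mul(Rational(231, 2), Pow(3, Rational(1, 2))) ≈ 200.05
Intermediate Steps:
Function('G')(y, W) = Pow(W, Rational(1, 2))
Function('S')(u) = Mul(Rational(-1, 4), u) (Function('S')(u) = Mul(u, Rational(-1, 4)) = Mul(Rational(-1, 4), u))
Function('N')(T) = Mul(Rational(1, 4), Pow(Add(2, Pow(T, 2), Mul(3, T)), Rational(1, 2))) (Function('N')(T) = Mul(-1, Mul(Rational(-1, 4), Pow(Add(Add(Pow(T, 2), Mul(3, T)), 2), Rational(1, 2)))) = Mul(-1, Mul(Rational(-1, 4), Pow(Add(2, Pow(T, 2), Mul(3, T)), Rational(1, 2)))) = Mul(Rational(1, 4), Pow(Add(2, Pow(T, 2), Mul(3, T)), Rational(1, 2))))
Mul(-77, Mul(Add(-4, Mul(-1, -1)), Add(0, Function('N')(-5)))) = Mul(-77, Mul(Add(-4, Mul(-1, -1)), Add(0, Mul(Rational(1, 4), Pow(Add(2, Pow(-5, 2), Mul(3, -5)), Rational(1, 2)))))) = Mul(-77, Mul(Add(-4, 1), Add(0, Mul(Rational(1, 4), Pow(Add(2, 25, -15), Rational(1, 2)))))) = Mul(-77, Mul(-3, Add(0, Mul(Rational(1, 4), Pow(12, Rational(1, 2)))))) = Mul(-77, Mul(-3, Add(0, Mul(Rational(1, 4), Mul(2, Pow(3, Rational(1, 2))))))) = Mul(-77, Mul(-3, Add(0, Mul(Rational(1, 2), Pow(3, Rational(1, 2)))))) = Mul(-77, Mul(-3, Mul(Rational(1, 2), Pow(3, Rational(1, 2))))) = Mul(-77, Mul(Rational(-3, 2), Pow(3, Rational(1, 2)))) = Mul(Rational(231, 2), Pow(3, Rational(1, 2)))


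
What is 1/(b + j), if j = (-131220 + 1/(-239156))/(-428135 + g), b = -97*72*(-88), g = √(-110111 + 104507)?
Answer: 6443341657812012108586619308/3960028210991327287520989812715297 - 15010411253138152*I*√1401/3960028210991327287520989812715297 ≈ 1.6271e-6 - 1.4188e-16*I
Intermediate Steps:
g = 2*I*√1401 (g = √(-5604) = 2*I*√1401 ≈ 74.86*I)
b = 614592 (b = -6984*(-88) = 614592)
j = -31382050321/(239156*(-428135 + 2*I*√1401)) (j = (-131220 + 1/(-239156))/(-428135 + 2*I*√1401) = (-131220 - 1/239156)/(-428135 + 2*I*√1401) = -31382050321/(239156*(-428135 + 2*I*√1401)) ≈ 0.30649 + 5.359e-5*I)
1/(b + j) = 1/(614592 + (13435754114181335/43837195270208324 + 31382050321*I*√1401/21918597635104162)) = 1/(26942002951261988445143/43837195270208324 + 31382050321*I*√1401/21918597635104162)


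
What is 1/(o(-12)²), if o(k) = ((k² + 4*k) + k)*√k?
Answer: -1/84672 ≈ -1.1810e-5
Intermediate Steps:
o(k) = √k*(k² + 5*k) (o(k) = (k² + 5*k)*√k = √k*(k² + 5*k))
1/(o(-12)²) = 1/(((-12)^(3/2)*(5 - 12))²) = 1/((-24*I*√3*(-7))²) = 1/((168*I*√3)²) = 1/(-84672) = -1/84672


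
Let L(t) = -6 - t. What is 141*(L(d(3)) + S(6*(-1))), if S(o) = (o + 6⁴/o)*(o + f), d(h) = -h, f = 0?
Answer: 187389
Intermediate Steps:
S(o) = o*(o + 1296/o) (S(o) = (o + 6⁴/o)*(o + 0) = (o + 1296/o)*o = o*(o + 1296/o))
141*(L(d(3)) + S(6*(-1))) = 141*((-6 - (-1)*3) + (1296 + (6*(-1))²)) = 141*((-6 - 1*(-3)) + (1296 + (-6)²)) = 141*((-6 + 3) + (1296 + 36)) = 141*(-3 + 1332) = 141*1329 = 187389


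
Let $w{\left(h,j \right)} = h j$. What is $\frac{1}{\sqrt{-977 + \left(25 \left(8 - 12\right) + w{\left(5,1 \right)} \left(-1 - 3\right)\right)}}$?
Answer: $- \frac{i \sqrt{1097}}{1097} \approx - 0.030192 i$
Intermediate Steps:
$\frac{1}{\sqrt{-977 + \left(25 \left(8 - 12\right) + w{\left(5,1 \right)} \left(-1 - 3\right)\right)}} = \frac{1}{\sqrt{-977 + \left(25 \left(8 - 12\right) + 5 \cdot 1 \left(-1 - 3\right)\right)}} = \frac{1}{\sqrt{-977 + \left(25 \left(-4\right) + 5 \left(-4\right)\right)}} = \frac{1}{\sqrt{-977 - 120}} = \frac{1}{\sqrt{-1097}} = \frac{1}{i \sqrt{1097}} = - \frac{i \sqrt{1097}}{1097}$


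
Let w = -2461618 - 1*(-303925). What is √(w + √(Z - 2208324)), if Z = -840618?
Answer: √(-2157693 + I*√3048942) ≈ 0.594 + 1468.9*I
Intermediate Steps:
w = -2157693 (w = -2461618 + 303925 = -2157693)
√(w + √(Z - 2208324)) = √(-2157693 + √(-840618 - 2208324)) = √(-2157693 + √(-3048942)) = √(-2157693 + I*√3048942)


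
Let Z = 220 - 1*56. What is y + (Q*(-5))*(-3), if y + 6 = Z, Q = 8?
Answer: 278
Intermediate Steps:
Z = 164 (Z = 220 - 56 = 164)
y = 158 (y = -6 + 164 = 158)
y + (Q*(-5))*(-3) = 158 + (8*(-5))*(-3) = 158 - 40*(-3) = 158 + 120 = 278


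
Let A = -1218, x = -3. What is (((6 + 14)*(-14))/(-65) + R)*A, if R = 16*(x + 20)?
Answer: -4375056/13 ≈ -3.3654e+5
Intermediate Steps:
R = 272 (R = 16*(-3 + 20) = 16*17 = 272)
(((6 + 14)*(-14))/(-65) + R)*A = (((6 + 14)*(-14))/(-65) + 272)*(-1218) = ((20*(-14))*(-1/65) + 272)*(-1218) = (-280*(-1/65) + 272)*(-1218) = (56/13 + 272)*(-1218) = (3592/13)*(-1218) = -4375056/13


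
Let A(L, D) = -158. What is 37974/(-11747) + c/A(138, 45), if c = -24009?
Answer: 276033831/1856026 ≈ 148.72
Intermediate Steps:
37974/(-11747) + c/A(138, 45) = 37974/(-11747) - 24009/(-158) = 37974*(-1/11747) - 24009*(-1/158) = -37974/11747 + 24009/158 = 276033831/1856026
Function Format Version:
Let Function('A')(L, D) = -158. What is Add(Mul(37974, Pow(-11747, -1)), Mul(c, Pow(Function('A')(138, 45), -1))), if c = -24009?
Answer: Rational(276033831, 1856026) ≈ 148.72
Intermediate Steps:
Add(Mul(37974, Pow(-11747, -1)), Mul(c, Pow(Function('A')(138, 45), -1))) = Add(Mul(37974, Pow(-11747, -1)), Mul(-24009, Pow(-158, -1))) = Add(Mul(37974, Rational(-1, 11747)), Mul(-24009, Rational(-1, 158))) = Add(Rational(-37974, 11747), Rational(24009, 158)) = Rational(276033831, 1856026)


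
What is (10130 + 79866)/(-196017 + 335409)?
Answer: 22499/34848 ≈ 0.64563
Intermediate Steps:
(10130 + 79866)/(-196017 + 335409) = 89996/139392 = 89996*(1/139392) = 22499/34848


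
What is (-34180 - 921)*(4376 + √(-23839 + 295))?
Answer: -153601976 - 210606*I*√654 ≈ -1.536e+8 - 5.3859e+6*I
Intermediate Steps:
(-34180 - 921)*(4376 + √(-23839 + 295)) = -35101*(4376 + √(-23544)) = -35101*(4376 + 6*I*√654) = -153601976 - 210606*I*√654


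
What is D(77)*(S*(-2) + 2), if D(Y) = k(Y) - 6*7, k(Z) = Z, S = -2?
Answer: 210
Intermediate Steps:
D(Y) = -42 + Y (D(Y) = Y - 6*7 = Y - 42 = -42 + Y)
D(77)*(S*(-2) + 2) = (-42 + 77)*(-2*(-2) + 2) = 35*(4 + 2) = 35*6 = 210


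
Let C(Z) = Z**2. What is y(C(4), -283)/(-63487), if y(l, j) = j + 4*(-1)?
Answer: 287/63487 ≈ 0.0045206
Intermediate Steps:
y(l, j) = -4 + j (y(l, j) = j - 4 = -4 + j)
y(C(4), -283)/(-63487) = (-4 - 283)/(-63487) = -287*(-1/63487) = 287/63487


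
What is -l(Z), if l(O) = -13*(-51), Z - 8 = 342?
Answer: -663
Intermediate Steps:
Z = 350 (Z = 8 + 342 = 350)
l(O) = 663
-l(Z) = -1*663 = -663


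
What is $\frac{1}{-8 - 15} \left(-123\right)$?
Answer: $\frac{123}{23} \approx 5.3478$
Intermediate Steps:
$\frac{1}{-8 - 15} \left(-123\right) = \frac{1}{-23} \left(-123\right) = \left(- \frac{1}{23}\right) \left(-123\right) = \frac{123}{23}$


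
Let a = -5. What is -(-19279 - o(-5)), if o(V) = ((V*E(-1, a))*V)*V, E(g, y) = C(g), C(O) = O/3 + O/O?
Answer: 57587/3 ≈ 19196.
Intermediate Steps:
C(O) = 1 + O/3 (C(O) = O*(⅓) + 1 = O/3 + 1 = 1 + O/3)
E(g, y) = 1 + g/3
o(V) = 2*V³/3 (o(V) = ((V*(1 + (⅓)*(-1)))*V)*V = ((V*(1 - ⅓))*V)*V = ((V*(⅔))*V)*V = ((2*V/3)*V)*V = (2*V²/3)*V = 2*V³/3)
-(-19279 - o(-5)) = -(-19279 - 2*(-5)³/3) = -(-19279 - 2*(-125)/3) = -(-19279 - 1*(-250/3)) = -(-19279 + 250/3) = -1*(-57587/3) = 57587/3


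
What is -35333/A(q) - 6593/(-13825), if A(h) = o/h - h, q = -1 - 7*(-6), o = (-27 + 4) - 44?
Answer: 20039152289/24166100 ≈ 829.23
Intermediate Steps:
o = -67 (o = -23 - 44 = -67)
q = 41 (q = -1 + 42 = 41)
A(h) = -h - 67/h (A(h) = -67/h - h = -h - 67/h)
-35333/A(q) - 6593/(-13825) = -35333/(-1*41 - 67/41) - 6593/(-13825) = -35333/(-41 - 67*1/41) - 6593*(-1/13825) = -35333/(-41 - 67/41) + 6593/13825 = -35333/(-1748/41) + 6593/13825 = -35333*(-41/1748) + 6593/13825 = 1448653/1748 + 6593/13825 = 20039152289/24166100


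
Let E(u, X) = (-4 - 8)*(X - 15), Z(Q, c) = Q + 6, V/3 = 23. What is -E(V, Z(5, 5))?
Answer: -48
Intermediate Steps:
V = 69 (V = 3*23 = 69)
Z(Q, c) = 6 + Q
E(u, X) = 180 - 12*X (E(u, X) = -12*(-15 + X) = 180 - 12*X)
-E(V, Z(5, 5)) = -(180 - 12*(6 + 5)) = -(180 - 12*11) = -(180 - 132) = -1*48 = -48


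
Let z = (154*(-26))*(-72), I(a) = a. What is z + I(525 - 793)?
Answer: 288020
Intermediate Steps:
z = 288288 (z = -4004*(-72) = 288288)
z + I(525 - 793) = 288288 + (525 - 793) = 288288 - 268 = 288020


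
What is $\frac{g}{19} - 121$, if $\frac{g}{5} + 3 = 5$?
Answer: $- \frac{2289}{19} \approx -120.47$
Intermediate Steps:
$g = 10$ ($g = -15 + 5 \cdot 5 = -15 + 25 = 10$)
$\frac{g}{19} - 121 = \frac{1}{19} \cdot 10 - 121 = \frac{10}{19} - 121 = - \frac{2289}{19}$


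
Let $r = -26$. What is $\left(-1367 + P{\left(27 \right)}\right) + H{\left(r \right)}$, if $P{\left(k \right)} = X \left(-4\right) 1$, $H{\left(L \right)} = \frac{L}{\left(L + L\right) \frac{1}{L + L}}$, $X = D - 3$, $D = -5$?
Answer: $-1361$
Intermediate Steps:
$X = -8$ ($X = -5 - 3 = -8$)
$H{\left(L \right)} = L$ ($H{\left(L \right)} = \frac{L}{2 L \frac{1}{2 L}} = \frac{L}{1} = L 1 = L$)
$P{\left(k \right)} = 32$ ($P{\left(k \right)} = \left(-8\right) \left(-4\right) 1 = 32 \cdot 1 = 32$)
$\left(-1367 + P{\left(27 \right)}\right) + H{\left(r \right)} = \left(-1367 + 32\right) - 26 = -1335 - 26 = -1361$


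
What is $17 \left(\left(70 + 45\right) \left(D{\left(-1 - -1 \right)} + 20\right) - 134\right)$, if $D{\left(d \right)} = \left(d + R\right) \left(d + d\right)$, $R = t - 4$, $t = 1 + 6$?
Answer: $36822$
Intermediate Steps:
$t = 7$
$R = 3$ ($R = 7 - 4 = 3$)
$D{\left(d \right)} = 2 d \left(3 + d\right)$ ($D{\left(d \right)} = \left(d + 3\right) \left(d + d\right) = \left(3 + d\right) 2 d = 2 d \left(3 + d\right)$)
$17 \left(\left(70 + 45\right) \left(D{\left(-1 - -1 \right)} + 20\right) - 134\right) = 17 \left(\left(70 + 45\right) \left(2 \left(-1 - -1\right) \left(3 - 0\right) + 20\right) - 134\right) = 17 \left(115 \left(2 \left(-1 + 1\right) \left(3 + \left(-1 + 1\right)\right) + 20\right) - 134\right) = 17 \left(115 \left(2 \cdot 0 \left(3 + 0\right) + 20\right) - 134\right) = 17 \left(115 \left(2 \cdot 0 \cdot 3 + 20\right) - 134\right) = 17 \left(115 \left(0 + 20\right) - 134\right) = 17 \left(115 \cdot 20 - 134\right) = 17 \left(2300 - 134\right) = 17 \cdot 2166 = 36822$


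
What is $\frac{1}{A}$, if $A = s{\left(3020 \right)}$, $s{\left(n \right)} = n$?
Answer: $\frac{1}{3020} \approx 0.00033113$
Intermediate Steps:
$A = 3020$
$\frac{1}{A} = \frac{1}{3020}$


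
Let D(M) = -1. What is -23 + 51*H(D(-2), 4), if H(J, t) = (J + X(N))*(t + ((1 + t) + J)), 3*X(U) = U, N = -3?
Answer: -839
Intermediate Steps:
X(U) = U/3
H(J, t) = (-1 + J)*(1 + J + 2*t) (H(J, t) = (J + (⅓)*(-3))*(t + ((1 + t) + J)) = (J - 1)*(t + (1 + J + t)) = (-1 + J)*(1 + J + 2*t))
-23 + 51*H(D(-2), 4) = -23 + 51*(-1 + (-1)² - 2*4 + 2*(-1)*4) = -23 + 51*(-1 + 1 - 8 - 8) = -23 + 51*(-16) = -23 - 816 = -839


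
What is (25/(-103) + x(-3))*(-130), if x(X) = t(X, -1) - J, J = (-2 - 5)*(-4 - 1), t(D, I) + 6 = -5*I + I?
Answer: 498680/103 ≈ 4841.6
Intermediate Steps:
t(D, I) = -6 - 4*I (t(D, I) = -6 + (-5*I + I) = -6 - 4*I)
J = 35 (J = -7*(-5) = 35)
x(X) = -37 (x(X) = (-6 - 4*(-1)) - 1*35 = (-6 + 4) - 35 = -2 - 35 = -37)
(25/(-103) + x(-3))*(-130) = (25/(-103) - 37)*(-130) = (25*(-1/103) - 37)*(-130) = (-25/103 - 37)*(-130) = -3836/103*(-130) = 498680/103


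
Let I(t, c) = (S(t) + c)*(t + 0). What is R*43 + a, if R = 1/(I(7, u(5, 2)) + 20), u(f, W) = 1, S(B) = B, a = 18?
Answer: 1411/76 ≈ 18.566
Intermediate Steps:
I(t, c) = t*(c + t) (I(t, c) = (t + c)*(t + 0) = (c + t)*t = t*(c + t))
R = 1/76 (R = 1/(7*(1 + 7) + 20) = 1/(7*8 + 20) = 1/(56 + 20) = 1/76 ≈ 0.013158)
R*43 + a = (1/76)*43 + 18 = 43/76 + 18 = 1411/76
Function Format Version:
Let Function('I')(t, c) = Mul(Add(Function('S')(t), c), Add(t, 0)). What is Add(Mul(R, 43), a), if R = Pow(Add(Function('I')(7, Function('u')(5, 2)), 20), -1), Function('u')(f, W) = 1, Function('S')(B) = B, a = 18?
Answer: Rational(1411, 76) ≈ 18.566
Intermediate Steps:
Function('I')(t, c) = Mul(t, Add(c, t)) (Function('I')(t, c) = Mul(Add(t, c), Add(t, 0)) = Mul(Add(c, t), t) = Mul(t, Add(c, t)))
R = Rational(1, 76) (R = Pow(Add(Mul(7, Add(1, 7)), 20), -1) = Pow(Add(Mul(7, 8), 20), -1) = Pow(Add(56, 20), -1) = Pow(76, -1) = Rational(1, 76) ≈ 0.013158)
Add(Mul(R, 43), a) = Add(Mul(Rational(1, 76), 43), 18) = Add(Rational(43, 76), 18) = Rational(1411, 76)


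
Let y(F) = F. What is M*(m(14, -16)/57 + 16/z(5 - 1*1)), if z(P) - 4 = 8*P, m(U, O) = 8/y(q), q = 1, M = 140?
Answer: 14000/171 ≈ 81.871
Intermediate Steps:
m(U, O) = 8 (m(U, O) = 8/1 = 8*1 = 8)
z(P) = 4 + 8*P
M*(m(14, -16)/57 + 16/z(5 - 1*1)) = 140*(8/57 + 16/(4 + 8*(5 - 1*1))) = 140*(8*(1/57) + 16/(4 + 8*(5 - 1))) = 140*(8/57 + 16/(4 + 8*4)) = 140*(8/57 + 16/(4 + 32)) = 140*(8/57 + 16/36) = 140*(8/57 + 16*(1/36)) = 140*(8/57 + 4/9) = 140*(100/171) = 14000/171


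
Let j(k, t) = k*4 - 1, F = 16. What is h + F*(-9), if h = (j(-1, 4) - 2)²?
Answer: -95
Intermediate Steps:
j(k, t) = -1 + 4*k (j(k, t) = 4*k - 1 = -1 + 4*k)
h = 49 (h = ((-1 + 4*(-1)) - 2)² = ((-1 - 4) - 2)² = (-5 - 2)² = (-7)² = 49)
h + F*(-9) = 49 + 16*(-9) = 49 - 144 = -95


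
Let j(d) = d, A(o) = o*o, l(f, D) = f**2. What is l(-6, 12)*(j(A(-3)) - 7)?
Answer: 72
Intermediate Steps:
A(o) = o**2
l(-6, 12)*(j(A(-3)) - 7) = (-6)**2*((-3)**2 - 7) = 36*(9 - 7) = 36*2 = 72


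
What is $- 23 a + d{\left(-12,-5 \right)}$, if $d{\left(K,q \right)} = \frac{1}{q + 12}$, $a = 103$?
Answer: $- \frac{16582}{7} \approx -2368.9$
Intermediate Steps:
$d{\left(K,q \right)} = \frac{1}{12 + q}$
$- 23 a + d{\left(-12,-5 \right)} = \left(-23\right) 103 + \frac{1}{12 - 5} = -2369 + \frac{1}{7} = - \frac{16582}{7}$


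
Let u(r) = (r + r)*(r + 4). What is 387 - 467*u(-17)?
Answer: -206027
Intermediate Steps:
u(r) = 2*r*(4 + r) (u(r) = (2*r)*(4 + r) = 2*r*(4 + r))
387 - 467*u(-17) = 387 - 934*(-17)*(4 - 17) = 387 - 934*(-17)*(-13) = 387 - 467*442 = 387 - 206414 = -206027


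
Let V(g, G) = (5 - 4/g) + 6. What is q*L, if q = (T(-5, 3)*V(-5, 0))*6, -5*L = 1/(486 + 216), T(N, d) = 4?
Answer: -236/2925 ≈ -0.080684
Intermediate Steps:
V(g, G) = 11 - 4/g
L = -1/3510 (L = -1/(5*(486 + 216)) = -⅕/702 = -⅕*1/702 = -1/3510 ≈ -0.00028490)
q = 1416/5 (q = (4*(11 - 4/(-5)))*6 = (4*(11 - 4*(-⅕)))*6 = (4*(11 + ⅘))*6 = (4*(59/5))*6 = (236/5)*6 = 1416/5 ≈ 283.20)
q*L = (1416/5)*(-1/3510) = -236/2925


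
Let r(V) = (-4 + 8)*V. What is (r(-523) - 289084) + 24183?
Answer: -266993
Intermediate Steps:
r(V) = 4*V
(r(-523) - 289084) + 24183 = (4*(-523) - 289084) + 24183 = (-2092 - 289084) + 24183 = -291176 + 24183 = -266993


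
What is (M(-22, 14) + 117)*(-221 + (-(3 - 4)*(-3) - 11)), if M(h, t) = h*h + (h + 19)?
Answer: -140530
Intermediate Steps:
M(h, t) = 19 + h + h² (M(h, t) = h² + (19 + h) = 19 + h + h²)
(M(-22, 14) + 117)*(-221 + (-(3 - 4)*(-3) - 11)) = ((19 - 22 + (-22)²) + 117)*(-221 + (-(3 - 4)*(-3) - 11)) = ((19 - 22 + 484) + 117)*(-221 + (-(-1)*(-3) - 11)) = (481 + 117)*(-221 + (-1*3 - 11)) = 598*(-221 + (-3 - 11)) = 598*(-221 - 14) = 598*(-235) = -140530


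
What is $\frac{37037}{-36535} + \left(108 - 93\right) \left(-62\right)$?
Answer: $- \frac{34014587}{36535} \approx -931.01$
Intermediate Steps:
$\frac{37037}{-36535} + \left(108 - 93\right) \left(-62\right) = 37037 \left(- \frac{1}{36535}\right) + 15 \left(-62\right) = - \frac{37037}{36535} - 930 = - \frac{34014587}{36535}$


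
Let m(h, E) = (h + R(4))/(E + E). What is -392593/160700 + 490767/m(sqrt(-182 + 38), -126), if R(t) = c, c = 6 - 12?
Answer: 662476165367/160700 + 41224428*I/5 ≈ 4.1224e+6 + 8.2449e+6*I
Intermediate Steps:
c = -6
R(t) = -6
m(h, E) = (-6 + h)/(2*E) (m(h, E) = (h - 6)/(E + E) = (-6 + h)/((2*E)) = (-6 + h)*(1/(2*E)) = (-6 + h)/(2*E))
-392593/160700 + 490767/m(sqrt(-182 + 38), -126) = -392593/160700 + 490767/(((1/2)*(-6 + sqrt(-182 + 38))/(-126))) = -392593*1/160700 + 490767/(((1/2)*(-1/126)*(-6 + sqrt(-144)))) = -392593/160700 + 490767/(((1/2)*(-1/126)*(-6 + 12*I))) = -392593/160700 + 490767/(1/42 - I/21) = -392593/160700 + 490767*(1764*(1/42 + I/21)/5) = -392593/160700 + 865712988*(1/42 + I/21)/5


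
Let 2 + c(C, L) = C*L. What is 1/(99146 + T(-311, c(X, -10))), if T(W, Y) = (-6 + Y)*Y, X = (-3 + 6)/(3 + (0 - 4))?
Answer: 1/99762 ≈ 1.0024e-5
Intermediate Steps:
X = -3 (X = 3/(3 - 4) = 3/(-1) = 3*(-1) = -3)
c(C, L) = -2 + C*L
T(W, Y) = Y*(-6 + Y)
1/(99146 + T(-311, c(X, -10))) = 1/(99146 + (-2 - 3*(-10))*(-6 + (-2 - 3*(-10)))) = 1/(99146 + (-2 + 30)*(-6 + (-2 + 30))) = 1/(99146 + 28*(-6 + 28)) = 1/(99146 + 28*22) = 1/(99146 + 616) = 1/99762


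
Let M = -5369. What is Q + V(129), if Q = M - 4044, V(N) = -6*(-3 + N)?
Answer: -10169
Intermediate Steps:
V(N) = 18 - 6*N
Q = -9413 (Q = -5369 - 4044 = -9413)
Q + V(129) = -9413 + (18 - 6*129) = -9413 + (18 - 774) = -9413 - 756 = -10169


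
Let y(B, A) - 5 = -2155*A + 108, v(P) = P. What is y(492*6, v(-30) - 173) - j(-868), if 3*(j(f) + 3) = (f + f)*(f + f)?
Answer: -1700953/3 ≈ -5.6698e+5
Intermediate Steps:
y(B, A) = 113 - 2155*A (y(B, A) = 5 + (-2155*A + 108) = 5 + (108 - 2155*A) = 113 - 2155*A)
j(f) = -3 + 4*f**2/3 (j(f) = -3 + ((f + f)*(f + f))/3 = -3 + ((2*f)*(2*f))/3 = -3 + (4*f**2)/3 = -3 + 4*f**2/3)
y(492*6, v(-30) - 173) - j(-868) = (113 - 2155*(-30 - 173)) - (-3 + (4/3)*(-868)**2) = (113 - 2155*(-203)) - (-3 + (4/3)*753424) = (113 + 437465) - (-3 + 3013696/3) = 437578 - 1*3013687/3 = 437578 - 3013687/3 = -1700953/3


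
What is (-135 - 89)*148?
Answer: -33152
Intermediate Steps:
(-135 - 89)*148 = -224*148 = -33152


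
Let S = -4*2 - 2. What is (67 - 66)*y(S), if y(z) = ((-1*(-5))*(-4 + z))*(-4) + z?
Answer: 270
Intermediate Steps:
S = -10 (S = -8 - 2 = -10)
y(z) = 80 - 19*z (y(z) = (5*(-4 + z))*(-4) + z = (-20 + 5*z)*(-4) + z = (80 - 20*z) + z = 80 - 19*z)
(67 - 66)*y(S) = (67 - 66)*(80 - 19*(-10)) = 1*(80 + 190) = 1*270 = 270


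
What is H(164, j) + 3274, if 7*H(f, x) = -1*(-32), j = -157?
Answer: 22950/7 ≈ 3278.6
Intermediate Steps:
H(f, x) = 32/7 (H(f, x) = (-1*(-32))/7 = (1/7)*32 = 32/7)
H(164, j) + 3274 = 32/7 + 3274 = 22950/7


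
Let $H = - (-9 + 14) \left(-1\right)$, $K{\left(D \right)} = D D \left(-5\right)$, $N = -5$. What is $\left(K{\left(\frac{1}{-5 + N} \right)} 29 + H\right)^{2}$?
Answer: $\frac{5041}{400} \approx 12.602$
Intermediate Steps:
$K{\left(D \right)} = - 5 D^{2}$ ($K{\left(D \right)} = D^{2} \left(-5\right) = - 5 D^{2}$)
$H = 5$ ($H = \left(-1\right) 5 \left(-1\right) = \left(-5\right) \left(-1\right) = 5$)
$\left(K{\left(\frac{1}{-5 + N} \right)} 29 + H\right)^{2} = \left(- 5 \left(\frac{1}{-5 - 5}\right)^{2} \cdot 29 + 5\right)^{2} = \left(- 5 \left(\frac{1}{-10}\right)^{2} \cdot 29 + 5\right)^{2} = \left(- 5 \left(- \frac{1}{10}\right)^{2} \cdot 29 + 5\right)^{2} = \left(\left(-5\right) \frac{1}{100} \cdot 29 + 5\right)^{2} = \left(\left(- \frac{1}{20}\right) 29 + 5\right)^{2} = \left(- \frac{29}{20} + 5\right)^{2} = \left(\frac{71}{20}\right)^{2} = \frac{5041}{400}$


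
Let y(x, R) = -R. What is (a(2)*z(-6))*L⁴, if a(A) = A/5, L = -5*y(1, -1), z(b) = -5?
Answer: -1250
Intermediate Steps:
L = -5 (L = -(-5)*(-1) = -5*1 = -5)
a(A) = A/5 (a(A) = A*(⅕) = A/5)
(a(2)*z(-6))*L⁴ = (((⅕)*2)*(-5))*(-5)⁴ = ((⅖)*(-5))*625 = -2*625 = -1250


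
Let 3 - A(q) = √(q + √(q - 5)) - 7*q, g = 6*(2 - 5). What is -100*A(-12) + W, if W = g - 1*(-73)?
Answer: 8155 + 100*√(-12 + I*√17) ≈ 8213.7 + 351.34*I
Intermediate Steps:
g = -18 (g = 6*(-3) = -18)
A(q) = 3 - √(q + √(-5 + q)) + 7*q (A(q) = 3 - (√(q + √(q - 5)) - 7*q) = 3 - (√(q + √(-5 + q)) - 7*q) = 3 + (-√(q + √(-5 + q)) + 7*q) = 3 - √(q + √(-5 + q)) + 7*q)
W = 55 (W = -18 - 1*(-73) = -18 + 73 = 55)
-100*A(-12) + W = -100*(3 - √(-12 + √(-5 - 12)) + 7*(-12)) + 55 = -100*(3 - √(-12 + √(-17)) - 84) + 55 = -100*(3 - √(-12 + I*√17) - 84) + 55 = -100*(-81 - √(-12 + I*√17)) + 55 = (8100 + 100*√(-12 + I*√17)) + 55 = 8155 + 100*√(-12 + I*√17)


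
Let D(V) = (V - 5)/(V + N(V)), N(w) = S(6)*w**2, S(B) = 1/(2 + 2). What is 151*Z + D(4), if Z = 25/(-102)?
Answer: -15151/408 ≈ -37.135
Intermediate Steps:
S(B) = 1/4
N(w) = w**2/4
Z = -25/102 (Z = 25*(-1/102) = -25/102 ≈ -0.24510)
D(V) = (-5 + V)/(V + V**2/4) (D(V) = (V - 5)/(V + V**2/4) = (-5 + V)/(V + V**2/4))
151*Z + D(4) = 151*(-25/102) + 4*(-5 + 4)/(4*(4 + 4)) = -3775/102 + 4*(1/4)*(-1)/8 = -3775/102 + 4*(1/4)*(1/8)*(-1) = -3775/102 - 1/8 = -15151/408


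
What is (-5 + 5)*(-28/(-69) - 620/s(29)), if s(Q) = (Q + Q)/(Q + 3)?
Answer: 0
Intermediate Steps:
s(Q) = 2*Q/(3 + Q) (s(Q) = (2*Q)/(3 + Q) = 2*Q/(3 + Q))
(-5 + 5)*(-28/(-69) - 620/s(29)) = (-5 + 5)*(-28/(-69) - 620/(2*29/(3 + 29))) = 0*(-28*(-1/69) - 620/(2*29/32)) = 0*(28/69 - 620/(2*29*(1/32))) = 0*(28/69 - 620/29/16) = 0*(28/69 - 620*16/29) = 0*(28/69 - 9920/29) = 0*(-683668/2001) = 0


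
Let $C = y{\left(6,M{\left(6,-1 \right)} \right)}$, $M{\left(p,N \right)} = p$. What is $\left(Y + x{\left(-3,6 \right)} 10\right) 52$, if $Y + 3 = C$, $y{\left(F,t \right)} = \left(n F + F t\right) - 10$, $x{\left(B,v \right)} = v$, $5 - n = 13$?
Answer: $1820$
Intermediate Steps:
$n = -8$ ($n = 5 - 13 = -8$)
$y{\left(F,t \right)} = -10 - 8 F + F t$ ($y{\left(F,t \right)} = \left(- 8 F + F t\right) - 10 = -10 - 8 F + F t$)
$C = -22$ ($C = -10 - 48 + 6 \cdot 6 = -10 - 48 + 36 = -22$)
$Y = -25$ ($Y = -3 - 22 = -25$)
$\left(Y + x{\left(-3,6 \right)} 10\right) 52 = \left(-25 + 6 \cdot 10\right) 52 = \left(-25 + 60\right) 52 = 35 \cdot 52 = 1820$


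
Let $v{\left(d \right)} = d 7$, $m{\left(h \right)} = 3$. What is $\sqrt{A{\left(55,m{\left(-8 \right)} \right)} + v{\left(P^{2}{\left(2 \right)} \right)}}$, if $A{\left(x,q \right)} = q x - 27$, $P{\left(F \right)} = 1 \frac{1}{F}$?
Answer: $\frac{\sqrt{559}}{2} \approx 11.822$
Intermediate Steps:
$P{\left(F \right)} = \frac{1}{F}$
$A{\left(x,q \right)} = -27 + q x$
$v{\left(d \right)} = 7 d$
$\sqrt{A{\left(55,m{\left(-8 \right)} \right)} + v{\left(P^{2}{\left(2 \right)} \right)}} = \sqrt{\left(-27 + 3 \cdot 55\right) + 7 \left(\frac{1}{2}\right)^{2}} = \sqrt{\left(-27 + 165\right) + \frac{7}{4}} = \sqrt{138 + 7 \cdot \frac{1}{4}} = \sqrt{138 + \frac{7}{4}} = \sqrt{\frac{559}{4}} = \frac{\sqrt{559}}{2}$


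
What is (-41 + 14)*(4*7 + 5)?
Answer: -891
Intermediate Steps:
(-41 + 14)*(4*7 + 5) = -27*(28 + 5) = -27*33 = -891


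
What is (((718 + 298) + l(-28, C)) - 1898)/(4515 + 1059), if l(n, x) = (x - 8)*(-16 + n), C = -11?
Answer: -23/2787 ≈ -0.0082526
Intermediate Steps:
l(n, x) = (-16 + n)*(-8 + x) (l(n, x) = (-8 + x)*(-16 + n) = (-16 + n)*(-8 + x))
(((718 + 298) + l(-28, C)) - 1898)/(4515 + 1059) = (((718 + 298) + (128 - 16*(-11) - 8*(-28) - 28*(-11))) - 1898)/(4515 + 1059) = ((1016 + (128 + 176 + 224 + 308)) - 1898)/5574 = ((1016 + 836) - 1898)*(1/5574) = (1852 - 1898)*(1/5574) = -46*1/5574 = -23/2787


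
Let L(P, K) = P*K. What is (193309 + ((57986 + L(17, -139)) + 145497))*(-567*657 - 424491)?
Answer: -314363857290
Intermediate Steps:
L(P, K) = K*P
(193309 + ((57986 + L(17, -139)) + 145497))*(-567*657 - 424491) = (193309 + ((57986 - 139*17) + 145497))*(-567*657 - 424491) = (193309 + ((57986 - 2363) + 145497))*(-372519 - 424491) = (193309 + (55623 + 145497))*(-797010) = (193309 + 201120)*(-797010) = 394429*(-797010) = -314363857290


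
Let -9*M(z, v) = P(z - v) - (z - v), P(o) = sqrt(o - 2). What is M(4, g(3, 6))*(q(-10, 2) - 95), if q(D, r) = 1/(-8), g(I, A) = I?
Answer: -761/72 + 761*I/72 ≈ -10.569 + 10.569*I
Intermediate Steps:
q(D, r) = -1/8
P(o) = sqrt(-2 + o)
M(z, v) = -v/9 - sqrt(-2 + z - v)/9 + z/9 (M(z, v) = -(sqrt(-2 + (z - v)) - (z - v))/9 = -(sqrt(-2 + z - v) + (v - z))/9 = -(v + sqrt(-2 + z - v) - z)/9 = -v/9 - sqrt(-2 + z - v)/9 + z/9)
M(4, g(3, 6))*(q(-10, 2) - 95) = (-1/9*3 - sqrt(-2 + 4 - 1*3)/9 + (1/9)*4)*(-1/8 - 95) = (-1/3 - sqrt(-2 + 4 - 3)/9 + 4/9)*(-761/8) = (-1/3 - I/9 + 4/9)*(-761/8) = (1/9 - I/9)*(-761/8) = -761/72 + 761*I/72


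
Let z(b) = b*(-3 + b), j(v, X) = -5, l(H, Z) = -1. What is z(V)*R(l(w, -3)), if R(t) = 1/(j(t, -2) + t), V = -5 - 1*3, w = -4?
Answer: -44/3 ≈ -14.667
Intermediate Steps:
V = -8 (V = -5 - 3 = -8)
R(t) = 1/(-5 + t)
z(V)*R(l(w, -3)) = (-8*(-3 - 8))/(-5 - 1) = -8*(-11)/(-6) = 88*(-1/6) = -44/3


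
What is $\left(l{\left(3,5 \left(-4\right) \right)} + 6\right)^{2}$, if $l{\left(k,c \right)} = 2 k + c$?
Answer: $64$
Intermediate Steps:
$l{\left(k,c \right)} = c + 2 k$
$\left(l{\left(3,5 \left(-4\right) \right)} + 6\right)^{2} = \left(\left(5 \left(-4\right) + 2 \cdot 3\right) + 6\right)^{2} = \left(\left(-20 + 6\right) + 6\right)^{2} = \left(-14 + 6\right)^{2} = \left(-8\right)^{2} = 64$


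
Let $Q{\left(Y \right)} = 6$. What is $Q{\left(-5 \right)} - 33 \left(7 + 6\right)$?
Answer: $-423$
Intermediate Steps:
$Q{\left(-5 \right)} - 33 \left(7 + 6\right) = 6 - 33 \left(7 + 6\right) = 6 - 429 = -423$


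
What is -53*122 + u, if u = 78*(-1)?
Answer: -6544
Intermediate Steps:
u = -78
-53*122 + u = -53*122 - 78 = -6466 - 78 = -6544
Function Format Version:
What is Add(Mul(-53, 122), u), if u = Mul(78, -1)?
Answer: -6544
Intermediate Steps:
u = -78
Add(Mul(-53, 122), u) = Add(Mul(-53, 122), -78) = Add(-6466, -78) = -6544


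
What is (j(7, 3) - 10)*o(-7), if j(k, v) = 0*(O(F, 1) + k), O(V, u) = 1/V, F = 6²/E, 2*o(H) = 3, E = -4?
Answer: -15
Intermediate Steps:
o(H) = 3/2 (o(H) = (½)*3 = 3/2)
F = -9 (F = 6²/(-4) = 36*(-¼) = -9)
O(V, u) = 1/V
j(k, v) = 0 (j(k, v) = 0*(1/(-9) + k) = 0*(-⅑ + k) = 0)
(j(7, 3) - 10)*o(-7) = (0 - 10)*(3/2) = -10*3/2 = -15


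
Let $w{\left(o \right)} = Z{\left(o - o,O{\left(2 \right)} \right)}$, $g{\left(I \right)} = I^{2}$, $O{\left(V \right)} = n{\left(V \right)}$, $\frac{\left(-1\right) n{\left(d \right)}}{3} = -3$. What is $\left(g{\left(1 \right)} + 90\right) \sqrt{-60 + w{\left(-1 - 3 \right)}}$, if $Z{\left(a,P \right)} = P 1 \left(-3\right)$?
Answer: $91 i \sqrt{87} \approx 848.79 i$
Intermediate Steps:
$n{\left(d \right)} = 9$ ($n{\left(d \right)} = \left(-3\right) \left(-3\right) = 9$)
$O{\left(V \right)} = 9$
$Z{\left(a,P \right)} = - 3 P$ ($Z{\left(a,P \right)} = P \left(-3\right) = - 3 P$)
$w{\left(o \right)} = -27$ ($w{\left(o \right)} = \left(-3\right) 9 = -27$)
$\left(g{\left(1 \right)} + 90\right) \sqrt{-60 + w{\left(-1 - 3 \right)}} = \left(1^{2} + 90\right) \sqrt{-60 - 27} = \left(1 + 90\right) \sqrt{-87} = 91 i \sqrt{87}$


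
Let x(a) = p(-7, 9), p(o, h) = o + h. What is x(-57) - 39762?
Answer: -39760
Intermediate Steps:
p(o, h) = h + o
x(a) = 2 (x(a) = 9 - 7 = 2)
x(-57) - 39762 = 2 - 39762 = -39760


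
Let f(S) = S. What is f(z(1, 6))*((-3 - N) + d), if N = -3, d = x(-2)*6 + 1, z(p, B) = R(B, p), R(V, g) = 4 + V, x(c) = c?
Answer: -110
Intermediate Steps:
z(p, B) = 4 + B
d = -11 (d = -2*6 + 1 = -12 + 1 = -11)
f(z(1, 6))*((-3 - N) + d) = (4 + 6)*((-3 - 1*(-3)) - 11) = 10*((-3 + 3) - 11) = 10*(0 - 11) = 10*(-11) = -110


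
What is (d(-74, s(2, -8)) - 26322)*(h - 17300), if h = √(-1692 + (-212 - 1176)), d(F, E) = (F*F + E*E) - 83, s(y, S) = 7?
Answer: 361224000 - 41760*I*√770 ≈ 3.6122e+8 - 1.1588e+6*I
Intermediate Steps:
d(F, E) = -83 + E² + F² (d(F, E) = (F² + E²) - 83 = (E² + F²) - 83 = -83 + E² + F²)
h = 2*I*√770 (h = √(-1692 - 1388) = √(-3080) = 2*I*√770 ≈ 55.498*I)
(d(-74, s(2, -8)) - 26322)*(h - 17300) = ((-83 + 7² + (-74)²) - 26322)*(2*I*√770 - 17300) = ((-83 + 49 + 5476) - 26322)*(-17300 + 2*I*√770) = (5442 - 26322)*(-17300 + 2*I*√770) = -20880*(-17300 + 2*I*√770) = 361224000 - 41760*I*√770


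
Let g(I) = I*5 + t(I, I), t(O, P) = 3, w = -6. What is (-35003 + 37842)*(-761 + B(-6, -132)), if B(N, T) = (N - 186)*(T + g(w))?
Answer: 84508513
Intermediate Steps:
g(I) = 3 + 5*I (g(I) = I*5 + 3 = 5*I + 3 = 3 + 5*I)
B(N, T) = (-186 + N)*(-27 + T) (B(N, T) = (N - 186)*(T + (3 + 5*(-6))) = (-186 + N)*(T + (3 - 30)) = (-186 + N)*(T - 27) = (-186 + N)*(-27 + T))
(-35003 + 37842)*(-761 + B(-6, -132)) = (-35003 + 37842)*(-761 + (5022 - 186*(-132) - 27*(-6) - 6*(-132))) = 2839*(-761 + (5022 + 24552 + 162 + 792)) = 2839*(-761 + 30528) = 2839*29767 = 84508513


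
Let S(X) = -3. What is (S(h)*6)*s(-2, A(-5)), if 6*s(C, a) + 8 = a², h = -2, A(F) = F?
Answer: -51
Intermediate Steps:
s(C, a) = -4/3 + a²/6
(S(h)*6)*s(-2, A(-5)) = (-3*6)*(-4/3 + (⅙)*(-5)²) = -18*(-4/3 + (⅙)*25) = -18*(-4/3 + 25/6) = -18*17/6 = -51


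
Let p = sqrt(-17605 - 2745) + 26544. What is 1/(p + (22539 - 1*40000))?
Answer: 9083/82521239 - 5*I*sqrt(814)/82521239 ≈ 0.00011007 - 1.7287e-6*I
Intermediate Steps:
p = 26544 + 5*I*sqrt(814) (p = sqrt(-20350) + 26544 = 5*I*sqrt(814) + 26544 = 26544 + 5*I*sqrt(814) ≈ 26544.0 + 142.65*I)
1/(p + (22539 - 1*40000)) = 1/((26544 + 5*I*sqrt(814)) + (22539 - 1*40000)) = 1/((26544 + 5*I*sqrt(814)) + (22539 - 40000)) = 1/((26544 + 5*I*sqrt(814)) - 17461) = 1/(9083 + 5*I*sqrt(814))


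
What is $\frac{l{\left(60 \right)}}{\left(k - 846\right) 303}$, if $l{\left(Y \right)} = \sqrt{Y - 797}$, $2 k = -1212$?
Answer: $- \frac{i \sqrt{737}}{439956} \approx - 6.1706 \cdot 10^{-5} i$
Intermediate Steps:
$k = -606$ ($k = \frac{1}{2} \left(-1212\right) = -606$)
$l{\left(Y \right)} = \sqrt{-797 + Y}$
$\frac{l{\left(60 \right)}}{\left(k - 846\right) 303} = \frac{\sqrt{-797 + 60}}{\left(-606 - 846\right) 303} = \frac{\sqrt{-737}}{\left(-606 - 846\right) 303} = \frac{i \sqrt{737}}{\left(-1452\right) 303} = \frac{i \sqrt{737}}{-439956} = i \sqrt{737} \left(- \frac{1}{439956}\right) = - \frac{i \sqrt{737}}{439956}$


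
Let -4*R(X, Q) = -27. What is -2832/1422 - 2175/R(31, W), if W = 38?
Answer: -230516/711 ≈ -324.21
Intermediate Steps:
R(X, Q) = 27/4 (R(X, Q) = -¼*(-27) = 27/4)
-2832/1422 - 2175/R(31, W) = -2832/1422 - 2175/27/4 = -2832*1/1422 - 2175*4/27 = -472/237 - 2900/9 = -230516/711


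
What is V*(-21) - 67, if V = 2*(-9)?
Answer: 311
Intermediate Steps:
V = -18
V*(-21) - 67 = -18*(-21) - 67 = 378 - 67 = 311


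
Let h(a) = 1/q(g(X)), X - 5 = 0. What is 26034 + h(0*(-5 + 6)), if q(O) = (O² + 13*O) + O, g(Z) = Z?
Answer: 2473231/95 ≈ 26034.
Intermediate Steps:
X = 5 (X = 5 + 0 = 5)
q(O) = O² + 14*O
h(a) = 1/95 (h(a) = 1/(5*(14 + 5)) = 1/(5*19) = 1/95)
26034 + h(0*(-5 + 6)) = 26034 + 1/95 = 2473231/95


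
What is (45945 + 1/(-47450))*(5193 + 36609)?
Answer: 45566066294349/23725 ≈ 1.9206e+9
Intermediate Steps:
(45945 + 1/(-47450))*(5193 + 36609) = (45945 - 1/47450)*41802 = (2180090249/47450)*41802 = 45566066294349/23725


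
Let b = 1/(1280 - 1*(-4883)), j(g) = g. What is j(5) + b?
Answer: 30816/6163 ≈ 5.0002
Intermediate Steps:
b = 1/6163 (b = 1/(1280 + 4883) = 1/6163 ≈ 0.00016226)
j(5) + b = 5 + 1/6163 = 30816/6163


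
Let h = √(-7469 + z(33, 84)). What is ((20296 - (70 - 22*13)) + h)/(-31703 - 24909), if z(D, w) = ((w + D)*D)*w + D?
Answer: -5128/14153 - √79222/28306 ≈ -0.37227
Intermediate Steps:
z(D, w) = D + D*w*(D + w) (z(D, w) = ((D + w)*D)*w + D = (D*(D + w))*w + D = D*w*(D + w) + D = D + D*w*(D + w))
h = 2*√79222 (h = √(-7469 + 33*(1 + 84² + 33*84)) = √(-7469 + 33*(1 + 7056 + 2772)) = √(-7469 + 33*9829) = √(-7469 + 324357) = √316888 = 2*√79222 ≈ 562.93)
((20296 - (70 - 22*13)) + h)/(-31703 - 24909) = ((20296 - (70 - 22*13)) + 2*√79222)/(-31703 - 24909) = ((20296 - (70 - 286)) + 2*√79222)/(-56612) = ((20296 - 1*(-216)) + 2*√79222)*(-1/56612) = ((20296 + 216) + 2*√79222)*(-1/56612) = (20512 + 2*√79222)*(-1/56612) = -5128/14153 - √79222/28306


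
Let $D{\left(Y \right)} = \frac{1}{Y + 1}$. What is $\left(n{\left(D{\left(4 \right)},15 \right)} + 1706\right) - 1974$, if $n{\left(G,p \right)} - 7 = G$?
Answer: $- \frac{1304}{5} \approx -260.8$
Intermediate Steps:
$D{\left(Y \right)} = \frac{1}{1 + Y}$
$n{\left(G,p \right)} = 7 + G$
$\left(n{\left(D{\left(4 \right)},15 \right)} + 1706\right) - 1974 = \left(\left(7 + \frac{1}{1 + 4}\right) + 1706\right) - 1974 = \left(\left(7 + \frac{1}{5}\right) + 1706\right) - 1974 = \left(\frac{36}{5} + 1706\right) - 1974 = \frac{8566}{5} - 1974 = - \frac{1304}{5}$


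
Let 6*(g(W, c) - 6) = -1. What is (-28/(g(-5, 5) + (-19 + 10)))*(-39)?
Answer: -6552/19 ≈ -344.84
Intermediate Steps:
g(W, c) = 35/6 (g(W, c) = 6 + (1/6)*(-1) = 6 - 1/6 = 35/6)
(-28/(g(-5, 5) + (-19 + 10)))*(-39) = (-28/(35/6 + (-19 + 10)))*(-39) = (-28/(35/6 - 9))*(-39) = (-28/(-19/6))*(-39) = -6/19*(-28)*(-39) = (168/19)*(-39) = -6552/19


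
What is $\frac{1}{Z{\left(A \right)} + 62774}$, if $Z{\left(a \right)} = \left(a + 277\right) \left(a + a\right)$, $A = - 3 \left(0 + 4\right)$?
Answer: $\frac{1}{56414} \approx 1.7726 \cdot 10^{-5}$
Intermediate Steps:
$A = -12$ ($A = \left(-3\right) 4 = -12$)
$Z{\left(a \right)} = 2 a \left(277 + a\right)$ ($Z{\left(a \right)} = \left(277 + a\right) 2 a = 2 a \left(277 + a\right)$)
$\frac{1}{Z{\left(A \right)} + 62774} = \frac{1}{2 \left(-12\right) \left(277 - 12\right) + 62774} = \frac{1}{2 \left(-12\right) 265 + 62774} = \frac{1}{-6360 + 62774} = \frac{1}{56414}$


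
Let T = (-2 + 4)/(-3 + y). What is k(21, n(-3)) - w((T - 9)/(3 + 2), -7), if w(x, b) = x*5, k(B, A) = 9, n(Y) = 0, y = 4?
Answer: 16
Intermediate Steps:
T = 2 (T = (-2 + 4)/(-3 + 4) = 2/1 = 2*1 = 2)
w(x, b) = 5*x
k(21, n(-3)) - w((T - 9)/(3 + 2), -7) = 9 - 5*(2 - 9)/(3 + 2) = 9 - 5*(-7/5) = 9 - 5*(-7*⅕) = 9 - 5*(-7)/5 = 9 - 1*(-7) = 9 + 7 = 16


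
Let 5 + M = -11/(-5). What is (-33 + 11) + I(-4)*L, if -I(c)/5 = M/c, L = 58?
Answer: -225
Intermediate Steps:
M = -14/5 (M = -5 - 11/(-5) = -5 - 11*(-⅕) = -5 + 11/5 = -14/5 ≈ -2.8000)
I(c) = 14/c (I(c) = -(-14)/c = 14/c)
(-33 + 11) + I(-4)*L = (-33 + 11) + (14/(-4))*58 = -22 + (14*(-¼))*58 = -22 - 7/2*58 = -22 - 203 = -225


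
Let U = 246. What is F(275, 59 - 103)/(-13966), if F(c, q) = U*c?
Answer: -33825/6983 ≈ -4.8439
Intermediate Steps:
F(c, q) = 246*c
F(275, 59 - 103)/(-13966) = (246*275)/(-13966) = 67650*(-1/13966) = -33825/6983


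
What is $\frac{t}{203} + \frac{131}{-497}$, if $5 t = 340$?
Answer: $\frac{147}{2059} \approx 0.071394$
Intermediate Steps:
$t = 68$ ($t = \frac{1}{5} \cdot 340 = 68$)
$\frac{t}{203} + \frac{131}{-497} = \frac{68}{203} + \frac{131}{-497} = 68 \cdot \frac{1}{203} + 131 \left(- \frac{1}{497}\right) = \frac{68}{203} - \frac{131}{497} = \frac{147}{2059}$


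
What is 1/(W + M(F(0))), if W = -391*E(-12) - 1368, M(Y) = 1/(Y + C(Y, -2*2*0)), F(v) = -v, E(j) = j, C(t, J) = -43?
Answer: 43/142931 ≈ 0.00030084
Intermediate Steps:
M(Y) = 1/(-43 + Y) (M(Y) = 1/(Y - 43) = 1/(-43 + Y))
W = 3324 (W = -391*(-12) - 1368 = 4692 - 1368 = 3324)
1/(W + M(F(0))) = 1/(3324 + 1/(-43 - 1*0)) = 1/(3324 + 1/(-43 + 0)) = 1/(3324 + 1/(-43)) = 1/(3324 - 1/43) = 1/(142931/43) = 43/142931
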